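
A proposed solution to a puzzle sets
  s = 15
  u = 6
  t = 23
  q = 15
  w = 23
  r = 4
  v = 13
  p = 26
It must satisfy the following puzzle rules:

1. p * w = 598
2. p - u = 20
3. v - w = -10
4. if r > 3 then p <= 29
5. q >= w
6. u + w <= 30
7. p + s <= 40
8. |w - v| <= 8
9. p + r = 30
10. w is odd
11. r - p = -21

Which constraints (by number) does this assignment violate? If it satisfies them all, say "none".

No — constraints 5, 7, 8, and 11 are not satisfied.

1. p * w = 26 * 23 = 598  ✔
2. p - u = 26 - 6 = 20  ✔
3. v - w = 13 - 23 = -10  ✔
4. r = 4 > 3, so we need p ≤ 29; p = 26 ≤ 29  ✔
5. q = 15, w = 23; 15 < 23 (want ≥)  ✘
6. u + w = 6 + 23 = 29; 29 ≤ 30  ✔
7. p + s = 26 + 15 = 41; 41 > 40, bound 40 not met  ✘
8. |23 - 13| = 10; 10 > 8, exceeds bound 8  ✘
9. p + r = 26 + 4 = 30  ✔
10. w = 23 is odd  ✔
11. r - p = 4 - 26 = -22, not -21  ✘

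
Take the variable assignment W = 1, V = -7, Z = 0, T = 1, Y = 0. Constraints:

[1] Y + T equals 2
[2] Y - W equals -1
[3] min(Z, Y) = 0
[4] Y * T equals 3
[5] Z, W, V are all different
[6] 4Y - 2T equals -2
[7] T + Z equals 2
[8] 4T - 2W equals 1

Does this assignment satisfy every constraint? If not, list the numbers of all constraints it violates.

[1] Y + T = 0 + 1 = 1, not 2 — violated.
[2] Y - W = 0 - 1 = -1 — satisfied.
[3] min(0, 0) = 0 — satisfied.
[4] Y * T = 0 * 1 = 0, not 3 — violated.
[5] values 0, 1, -7 are pairwise distinct — satisfied.
[6] 4Y - 2T = 4(0) - 2(1) = -2 — satisfied.
[7] T + Z = 1 + 0 = 1, not 2 — violated.
[8] 4T - 2W = 4(1) - 2(1) = 2, not 1 — violated.

Violated: 1, 4, 7, 8.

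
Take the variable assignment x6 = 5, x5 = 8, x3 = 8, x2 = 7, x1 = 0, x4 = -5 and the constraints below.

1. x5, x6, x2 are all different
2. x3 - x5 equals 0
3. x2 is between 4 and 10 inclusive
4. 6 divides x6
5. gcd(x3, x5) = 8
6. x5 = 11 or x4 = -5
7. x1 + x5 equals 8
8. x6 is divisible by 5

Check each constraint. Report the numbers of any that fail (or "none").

Constraint 4 does not hold.

1. values 8, 5, 7 are pairwise distinct — satisfied.
2. x3 - x5 = 8 - 8 = 0 — satisfied.
3. x2 = 7 lies in [4, 10] — satisfied.
4. 5 = 6*0 + 5, so 6 does not divide 5 — violated.
5. gcd(8, 8) = 8 — satisfied.
6. x5 = 8 ≠ 11, but x4 = -5 = -5 (second disjunct) — satisfied.
7. x1 + x5 = 0 + 8 = 8 — satisfied.
8. 5 / 5 = 1, so 5 divides 5 — satisfied.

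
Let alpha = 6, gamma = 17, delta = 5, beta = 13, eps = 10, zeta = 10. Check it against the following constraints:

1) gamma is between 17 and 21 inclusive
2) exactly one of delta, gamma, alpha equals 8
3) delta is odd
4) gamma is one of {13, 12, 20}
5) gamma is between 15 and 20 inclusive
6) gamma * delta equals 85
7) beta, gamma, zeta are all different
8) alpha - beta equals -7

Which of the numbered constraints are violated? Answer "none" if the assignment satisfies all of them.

1) gamma = 17 lies in [17, 21]  true
2) delta=5, gamma=17, alpha=6; 0 of them equal 8, not exactly one  false
3) delta = 5 is odd  true
4) gamma = 17 is not in {13, 12, 20}  false
5) gamma = 17 lies in [15, 20]  true
6) gamma * delta = 17 * 5 = 85  true
7) values 13, 17, 10 are pairwise distinct  true
8) alpha - beta = 6 - 13 = -7  true

Violated: 2 and 4.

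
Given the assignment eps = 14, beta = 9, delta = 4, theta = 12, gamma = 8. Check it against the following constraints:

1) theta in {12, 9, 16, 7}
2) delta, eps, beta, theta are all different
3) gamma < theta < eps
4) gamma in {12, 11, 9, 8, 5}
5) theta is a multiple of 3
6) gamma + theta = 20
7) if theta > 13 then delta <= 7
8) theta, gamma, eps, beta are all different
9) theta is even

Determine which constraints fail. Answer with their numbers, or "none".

All constraints are satisfied.

1) theta = 12 is in {12, 9, 16, 7}  OK
2) values 4, 14, 9, 12 are pairwise distinct  OK
3) values 8 < 12 < 14  OK
4) gamma = 8 is in {12, 11, 9, 8, 5}  OK
5) 12 / 3 = 4, so 3 divides 12  OK
6) gamma + theta = 8 + 12 = 20  OK
7) theta = 12, not > 13; antecedent false, conditional vacuously true  OK
8) values 12, 8, 14, 9 are pairwise distinct  OK
9) theta = 12 is even  OK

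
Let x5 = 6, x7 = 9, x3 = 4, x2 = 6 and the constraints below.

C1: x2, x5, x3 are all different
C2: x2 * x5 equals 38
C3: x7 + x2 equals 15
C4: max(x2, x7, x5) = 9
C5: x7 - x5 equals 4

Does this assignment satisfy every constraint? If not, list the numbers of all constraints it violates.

Constraints 1, 2, and 5 do not hold.

C1: x2 = x5 = 6, not all different  ✗
C2: x2 * x5 = 6 * 6 = 36, not 38  ✗
C3: x7 + x2 = 9 + 6 = 15  ✓
C4: max(6, 9, 6) = 9  ✓
C5: x7 - x5 = 9 - 6 = 3, not 4  ✗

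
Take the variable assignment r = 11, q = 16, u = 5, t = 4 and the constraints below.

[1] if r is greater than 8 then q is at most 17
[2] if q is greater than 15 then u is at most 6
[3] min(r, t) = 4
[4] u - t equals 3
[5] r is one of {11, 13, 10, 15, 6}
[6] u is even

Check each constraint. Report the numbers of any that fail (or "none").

[1] r = 11 > 8, so we need q ≤ 17; q = 16 ≤ 17 — holds.
[2] q = 16 > 15, so we need u ≤ 6; u = 5 ≤ 6 — holds.
[3] min(11, 4) = 4 — holds.
[4] u - t = 5 - 4 = 1, not 3 — does not hold.
[5] r = 11 is in {11, 13, 10, 15, 6} — holds.
[6] u = 5 is odd — does not hold.

The assignment fails constraints 4, 6.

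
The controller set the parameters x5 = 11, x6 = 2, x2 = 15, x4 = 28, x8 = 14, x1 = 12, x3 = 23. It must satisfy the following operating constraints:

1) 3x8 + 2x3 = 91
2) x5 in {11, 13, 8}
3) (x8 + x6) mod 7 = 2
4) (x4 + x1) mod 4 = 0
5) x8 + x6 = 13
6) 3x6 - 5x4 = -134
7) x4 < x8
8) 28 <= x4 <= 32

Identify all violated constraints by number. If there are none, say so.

1) 3x8 + 2x3 = 3(14) + 2(23) = 88, not 91  fails
2) x5 = 11 is in {11, 13, 8}  holds
3) x8 + x6 = 16; 16 mod 7 = 2  holds
4) x4 + x1 = 40; 40 mod 4 = 0  holds
5) x8 + x6 = 14 + 2 = 16, not 13  fails
6) 3x6 - 5x4 = 3(2) - 5(28) = -134  holds
7) x4 = 28, x8 = 14; 28 ≥ 14 (want <)  fails
8) x4 = 28 lies in [28, 32]  holds

Constraints 1, 5, and 7 do not hold.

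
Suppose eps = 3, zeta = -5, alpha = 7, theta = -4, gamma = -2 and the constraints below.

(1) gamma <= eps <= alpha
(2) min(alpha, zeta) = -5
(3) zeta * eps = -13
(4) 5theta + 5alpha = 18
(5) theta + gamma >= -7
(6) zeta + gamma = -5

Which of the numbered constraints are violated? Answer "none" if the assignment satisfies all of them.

(1) values -2 <= 3 <= 7 — OK.
(2) min(7, -5) = -5 — OK.
(3) zeta * eps = -5 * 3 = -15, not -13 — violated.
(4) 5theta + 5alpha = 5(-4) + 5(7) = 15, not 18 — violated.
(5) theta + gamma = -4 + (-2) = -6; -6 ≥ -7 — OK.
(6) zeta + gamma = -5 + (-2) = -7, not -5 — violated.

No — constraints 3, 4, and 6 are not satisfied.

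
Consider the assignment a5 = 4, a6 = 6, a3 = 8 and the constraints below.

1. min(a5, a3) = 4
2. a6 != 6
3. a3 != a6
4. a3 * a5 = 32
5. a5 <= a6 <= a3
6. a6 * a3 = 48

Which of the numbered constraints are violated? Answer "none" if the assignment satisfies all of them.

Constraint 2 does not hold.

1. min(4, 8) = 4 — holds.
2. a6 = 6, but 6 is required to differ — does not hold.
3. a3 = 8, a6 = 6; distinct — holds.
4. a3 * a5 = 8 * 4 = 32 — holds.
5. values 4 <= 6 <= 8 — holds.
6. a6 * a3 = 6 * 8 = 48 — holds.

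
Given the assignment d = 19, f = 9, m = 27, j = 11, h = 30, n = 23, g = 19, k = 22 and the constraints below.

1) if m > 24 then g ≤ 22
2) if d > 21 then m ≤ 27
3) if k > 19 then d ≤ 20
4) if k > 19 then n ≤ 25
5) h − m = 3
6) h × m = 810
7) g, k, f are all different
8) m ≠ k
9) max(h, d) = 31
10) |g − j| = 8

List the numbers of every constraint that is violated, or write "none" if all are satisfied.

1) m = 27 > 24, so we need g ≤ 22; g = 19 ≤ 22  ✓
2) d = 19, not > 21; antecedent false, conditional vacuously true  ✓
3) k = 22 > 19, so we need d ≤ 20; d = 19 ≤ 20  ✓
4) k = 22 > 19, so we need n ≤ 25; n = 23 ≤ 25  ✓
5) h − m = 30 − 27 = 3  ✓
6) h × m = 30 × 27 = 810  ✓
7) values 19, 22, 9 are pairwise distinct  ✓
8) m = 27, k = 22; distinct  ✓
9) max(30, 19) = 30, not 31  ✗
10) |19 − 11| = 8  ✓

Constraint 9 is violated.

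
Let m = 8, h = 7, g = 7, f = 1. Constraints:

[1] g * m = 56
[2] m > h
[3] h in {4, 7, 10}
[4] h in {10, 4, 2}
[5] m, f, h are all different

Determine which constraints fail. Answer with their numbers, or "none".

No — constraint 4 is not satisfied.

[1] g * m = 7 * 8 = 56 — holds.
[2] m = 8, h = 7; 8 > 7 — holds.
[3] h = 7 is in {4, 7, 10} — holds.
[4] h = 7 is not in {10, 4, 2} — does not hold.
[5] values 8, 1, 7 are pairwise distinct — holds.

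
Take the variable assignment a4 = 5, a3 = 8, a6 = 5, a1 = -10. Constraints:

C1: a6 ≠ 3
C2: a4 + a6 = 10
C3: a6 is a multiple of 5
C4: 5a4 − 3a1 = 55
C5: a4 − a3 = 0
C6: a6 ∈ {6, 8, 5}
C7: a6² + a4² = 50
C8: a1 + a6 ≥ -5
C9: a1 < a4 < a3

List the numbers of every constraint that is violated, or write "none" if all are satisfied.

No — constraint 5 is not satisfied.

C1: a6 = 5, and 5 ≠ 3  true
C2: a4 + a6 = 5 + 5 = 10  true
C3: 5 / 5 = 1, so 5 divides 5  true
C4: 5a4 − 3a1 = 5(5) − 3(-10) = 55  true
C5: a4 − a3 = 5 − 8 = -3, not 0  false
C6: a6 = 5 is in {6, 8, 5}  true
C7: a6² + a4² = 5² + 5² = 25 + 25 = 50  true
C8: a1 + a6 = -10 + 5 = -5; -5 ≥ -5  true
C9: values -10 < 5 < 8  true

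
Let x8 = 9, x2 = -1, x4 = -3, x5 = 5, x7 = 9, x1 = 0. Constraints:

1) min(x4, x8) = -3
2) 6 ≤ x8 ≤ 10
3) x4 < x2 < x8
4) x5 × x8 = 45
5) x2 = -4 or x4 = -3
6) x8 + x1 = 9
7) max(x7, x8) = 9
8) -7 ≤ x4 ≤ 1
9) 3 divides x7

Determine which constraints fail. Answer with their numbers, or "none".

1) min(-3, 9) = -3 — holds.
2) x8 = 9 lies in [6, 10] — holds.
3) values -3 < -1 < 9 — holds.
4) x5 × x8 = 5 × 9 = 45 — holds.
5) x2 = -1 ≠ -4, but x4 = -3 = -3 (second disjunct) — holds.
6) x8 + x1 = 9 + 0 = 9 — holds.
7) max(9, 9) = 9 — holds.
8) x4 = -3 lies in [-7, 1] — holds.
9) 9 / 3 = 3, so 3 divides 9 — holds.

Yes — all constraints hold.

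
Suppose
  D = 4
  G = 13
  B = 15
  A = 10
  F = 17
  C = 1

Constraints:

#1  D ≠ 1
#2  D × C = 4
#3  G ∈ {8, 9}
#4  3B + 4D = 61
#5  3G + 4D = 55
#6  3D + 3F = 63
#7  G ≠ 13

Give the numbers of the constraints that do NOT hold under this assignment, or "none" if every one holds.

Violated: 3 and 7.

#1 D = 4, and 4 ≠ 1 — holds.
#2 D × C = 4 × 1 = 4 — holds.
#3 G = 13 is not in {8, 9} — fails.
#4 3B + 4D = 3(15) + 4(4) = 61 — holds.
#5 3G + 4D = 3(13) + 4(4) = 55 — holds.
#6 3D + 3F = 3(4) + 3(17) = 63 — holds.
#7 G = 13, but 13 is required to differ — fails.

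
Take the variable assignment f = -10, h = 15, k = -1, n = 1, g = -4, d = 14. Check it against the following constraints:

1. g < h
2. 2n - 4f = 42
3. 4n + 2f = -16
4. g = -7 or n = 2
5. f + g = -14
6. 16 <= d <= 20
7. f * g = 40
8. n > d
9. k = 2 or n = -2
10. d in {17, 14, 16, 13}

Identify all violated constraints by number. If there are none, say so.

No — constraints 4, 6, 8, and 9 are not satisfied.

1. g = -4, h = 15; -4 < 15 — holds.
2. 2n - 4f = 2(1) - 4(-10) = 42 — holds.
3. 4n + 2f = 4(1) + 2(-10) = -16 — holds.
4. g = -4 ≠ -7 and n = 1 ≠ 2; both disjuncts false — fails.
5. f + g = -10 + (-4) = -14 — holds.
6. d = 14 is outside [16, 20] — fails.
7. f * g = -10 * (-4) = 40 — holds.
8. n = 1, d = 14; 1 ≤ 14 (want >) — fails.
9. k = -1 ≠ 2 and n = 1 ≠ -2; both disjuncts false — fails.
10. d = 14 is in {17, 14, 16, 13} — holds.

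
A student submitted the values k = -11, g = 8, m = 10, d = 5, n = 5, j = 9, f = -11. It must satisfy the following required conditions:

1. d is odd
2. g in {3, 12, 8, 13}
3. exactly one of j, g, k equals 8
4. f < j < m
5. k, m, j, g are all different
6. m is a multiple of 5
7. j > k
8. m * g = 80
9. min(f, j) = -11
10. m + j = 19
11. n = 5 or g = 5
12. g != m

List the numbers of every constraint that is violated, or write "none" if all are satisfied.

1. d = 5 is odd  true
2. g = 8 is in {3, 12, 8, 13}  true
3. j=9, g=8, k=-11; 1 of them equals 8  true
4. values -11 < 9 < 10  true
5. values -11, 10, 9, 8 are pairwise distinct  true
6. 10 / 5 = 2, so 5 divides 10  true
7. j = 9, k = -11; 9 > -11  true
8. m * g = 10 * 8 = 80  true
9. min(-11, 9) = -11  true
10. m + j = 10 + 9 = 19  true
11. n = 5 = 5 (first disjunct)  true
12. g = 8, m = 10; distinct  true

The assignment satisfies every constraint.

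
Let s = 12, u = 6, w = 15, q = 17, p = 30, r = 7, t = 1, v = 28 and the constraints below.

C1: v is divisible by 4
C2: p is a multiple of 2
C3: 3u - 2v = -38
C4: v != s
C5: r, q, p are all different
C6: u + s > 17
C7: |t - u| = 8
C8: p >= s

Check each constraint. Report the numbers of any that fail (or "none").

The assignment fails constraint 7.

C1: 28 / 4 = 7, so 4 divides 28 — holds.
C2: 30 / 2 = 15, so 2 divides 30 — holds.
C3: 3u - 2v = 3(6) - 2(28) = -38 — holds.
C4: v = 28, s = 12; distinct — holds.
C5: values 7, 17, 30 are pairwise distinct — holds.
C6: u + s = 6 + 12 = 18; 18 > 17 — holds.
C7: |1 - 6| = 5, not 8 — fails.
C8: p = 30, s = 12; 30 ≥ 12 — holds.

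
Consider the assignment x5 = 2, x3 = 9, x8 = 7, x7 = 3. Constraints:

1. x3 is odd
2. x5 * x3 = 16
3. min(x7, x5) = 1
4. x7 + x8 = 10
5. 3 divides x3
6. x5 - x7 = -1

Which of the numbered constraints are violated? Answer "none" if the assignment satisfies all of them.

The assignment fails constraints 2, 3.

1. x3 = 9 is odd  holds
2. x5 * x3 = 2 * 9 = 18, not 16  fails
3. min(3, 2) = 2, not 1  fails
4. x7 + x8 = 3 + 7 = 10  holds
5. 9 / 3 = 3, so 3 divides 9  holds
6. x5 - x7 = 2 - 3 = -1  holds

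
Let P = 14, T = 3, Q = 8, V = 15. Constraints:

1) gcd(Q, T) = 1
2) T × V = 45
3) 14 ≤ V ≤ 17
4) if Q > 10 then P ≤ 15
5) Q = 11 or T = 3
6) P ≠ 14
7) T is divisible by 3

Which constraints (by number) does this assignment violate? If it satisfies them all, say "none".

Constraint 6 does not hold.

1) gcd(8, 3) = 1  true
2) T × V = 3 × 15 = 45  true
3) V = 15 lies in [14, 17]  true
4) Q = 8, not > 10; antecedent false, conditional vacuously true  true
5) Q = 8 ≠ 11, but T = 3 = 3 (second disjunct)  true
6) P = 14, but 14 is required to differ  false
7) 3 / 3 = 1, so 3 divides 3  true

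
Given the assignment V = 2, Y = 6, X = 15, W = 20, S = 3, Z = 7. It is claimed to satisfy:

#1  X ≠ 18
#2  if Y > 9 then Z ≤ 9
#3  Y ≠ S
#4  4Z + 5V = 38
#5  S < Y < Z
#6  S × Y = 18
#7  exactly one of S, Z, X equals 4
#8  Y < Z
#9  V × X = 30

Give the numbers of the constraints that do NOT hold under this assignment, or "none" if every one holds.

#1 X = 15, and 15 ≠ 18 — holds.
#2 Y = 6, not > 9; antecedent false, conditional vacuously true — holds.
#3 Y = 6, S = 3; distinct — holds.
#4 4Z + 5V = 4(7) + 5(2) = 38 — holds.
#5 values 3 < 6 < 7 — holds.
#6 S × Y = 3 × 6 = 18 — holds.
#7 S=3, Z=7, X=15; 0 of them equal 4, not exactly one — fails.
#8 Y = 6, Z = 7; 6 < 7 — holds.
#9 V × X = 2 × 15 = 30 — holds.

Constraint 7 does not hold.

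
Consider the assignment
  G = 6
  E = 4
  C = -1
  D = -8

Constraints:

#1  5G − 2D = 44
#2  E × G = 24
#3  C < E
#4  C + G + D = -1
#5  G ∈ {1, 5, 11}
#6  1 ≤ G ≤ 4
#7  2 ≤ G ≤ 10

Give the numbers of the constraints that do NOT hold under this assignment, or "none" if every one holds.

#1 5G − 2D = 5(6) − 2(-8) = 46, not 44 — violated.
#2 E × G = 4 × 6 = 24 — satisfied.
#3 C = -1, E = 4; -1 < 4 — satisfied.
#4 C + G + D = -1 + 6 + (-8) = -3, not -1 — violated.
#5 G = 6 is not in {1, 5, 11} — violated.
#6 G = 6 is outside [1, 4] — violated.
#7 G = 6 lies in [2, 10] — satisfied.

No — constraints 1, 4, 5, 6 are not satisfied.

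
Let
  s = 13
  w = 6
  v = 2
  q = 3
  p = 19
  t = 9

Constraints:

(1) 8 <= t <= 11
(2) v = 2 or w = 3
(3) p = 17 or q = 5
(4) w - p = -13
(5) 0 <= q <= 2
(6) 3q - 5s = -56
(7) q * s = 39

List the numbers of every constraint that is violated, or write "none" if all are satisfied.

No — constraints 3 and 5 are not satisfied.

(1) t = 9 lies in [8, 11]  true
(2) v = 2 = 2 (first disjunct)  true
(3) p = 19 ≠ 17 and q = 3 ≠ 5; both disjuncts false  false
(4) w - p = 6 - 19 = -13  true
(5) q = 3 is outside [0, 2]  false
(6) 3q - 5s = 3(3) - 5(13) = -56  true
(7) q * s = 3 * 13 = 39  true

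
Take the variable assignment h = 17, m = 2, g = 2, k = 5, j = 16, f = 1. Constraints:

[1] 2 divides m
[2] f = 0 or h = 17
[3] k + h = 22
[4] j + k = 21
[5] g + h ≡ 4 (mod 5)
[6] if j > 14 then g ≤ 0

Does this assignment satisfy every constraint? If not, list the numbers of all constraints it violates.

[1] 2 / 2 = 1, so 2 divides 2  ✓
[2] f = 1 ≠ 0, but h = 17 = 17 (second disjunct)  ✓
[3] k + h = 5 + 17 = 22  ✓
[4] j + k = 16 + 5 = 21  ✓
[5] g + h = 19; 19 mod 5 = 4  ✓
[6] j = 16 > 14, so we need g ≤ 0; but g = 2 > 0  ✗

No — constraint 6 is not satisfied.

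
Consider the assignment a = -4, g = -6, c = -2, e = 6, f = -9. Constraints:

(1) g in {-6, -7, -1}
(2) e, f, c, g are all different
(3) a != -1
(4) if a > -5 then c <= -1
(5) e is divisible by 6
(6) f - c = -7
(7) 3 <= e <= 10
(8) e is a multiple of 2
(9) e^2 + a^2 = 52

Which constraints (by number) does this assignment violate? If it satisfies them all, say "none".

Yes — all constraints hold.

(1) g = -6 is in {-6, -7, -1} — OK.
(2) values 6, -9, -2, -6 are pairwise distinct — OK.
(3) a = -4, and -4 ≠ -1 — OK.
(4) a = -4 > -5, so we need c ≤ -1; c = -2 ≤ -1 — OK.
(5) 6 / 6 = 1, so 6 divides 6 — OK.
(6) f - c = -9 - (-2) = -7 — OK.
(7) e = 6 lies in [3, 10] — OK.
(8) 6 / 2 = 3, so 2 divides 6 — OK.
(9) e^2 + a^2 = 6^2 + (-4)^2 = 36 + 16 = 52 — OK.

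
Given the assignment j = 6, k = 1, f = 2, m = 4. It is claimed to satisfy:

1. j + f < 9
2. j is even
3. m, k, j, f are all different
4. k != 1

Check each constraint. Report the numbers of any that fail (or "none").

1. j + f = 6 + 2 = 8; 8 < 9 — OK.
2. j = 6 is even — OK.
3. values 4, 1, 6, 2 are pairwise distinct — OK.
4. k = 1, but 1 is required to differ — violated.

Constraint 4 is violated.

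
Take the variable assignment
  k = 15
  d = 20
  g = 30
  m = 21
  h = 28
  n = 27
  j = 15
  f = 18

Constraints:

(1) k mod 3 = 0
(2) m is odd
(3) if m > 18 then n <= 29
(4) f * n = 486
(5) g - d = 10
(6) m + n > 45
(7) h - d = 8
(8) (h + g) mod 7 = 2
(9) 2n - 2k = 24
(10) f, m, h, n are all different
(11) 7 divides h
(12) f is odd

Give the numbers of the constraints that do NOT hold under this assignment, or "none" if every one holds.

(1) 15 mod 3 = 0 — holds.
(2) m = 21 is odd — holds.
(3) m = 21 > 18, so we need n ≤ 29; n = 27 ≤ 29 — holds.
(4) f * n = 18 * 27 = 486 — holds.
(5) g - d = 30 - 20 = 10 — holds.
(6) m + n = 21 + 27 = 48; 48 > 45 — holds.
(7) h - d = 28 - 20 = 8 — holds.
(8) h + g = 58; 58 mod 7 = 2 — holds.
(9) 2n - 2k = 2(27) - 2(15) = 24 — holds.
(10) values 18, 21, 28, 27 are pairwise distinct — holds.
(11) 28 / 7 = 4, so 7 divides 28 — holds.
(12) f = 18 is even — does not hold.

Violated: 12.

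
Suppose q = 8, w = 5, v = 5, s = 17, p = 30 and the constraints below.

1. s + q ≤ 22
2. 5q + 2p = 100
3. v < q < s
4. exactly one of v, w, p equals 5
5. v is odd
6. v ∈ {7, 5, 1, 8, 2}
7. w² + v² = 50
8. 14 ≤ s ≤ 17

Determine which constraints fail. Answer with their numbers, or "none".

Constraints 1 and 4 are violated.

1. s + q = 17 + 8 = 25; 25 > 22, bound 22 not met — violated.
2. 5q + 2p = 5(8) + 2(30) = 100 — OK.
3. values 5 < 8 < 17 — OK.
4. v=5, w=5, p=30; 2 of them equal 5, not exactly one — violated.
5. v = 5 is odd — OK.
6. v = 5 is in {7, 5, 1, 8, 2} — OK.
7. w² + v² = 5² + 5² = 25 + 25 = 50 — OK.
8. s = 17 lies in [14, 17] — OK.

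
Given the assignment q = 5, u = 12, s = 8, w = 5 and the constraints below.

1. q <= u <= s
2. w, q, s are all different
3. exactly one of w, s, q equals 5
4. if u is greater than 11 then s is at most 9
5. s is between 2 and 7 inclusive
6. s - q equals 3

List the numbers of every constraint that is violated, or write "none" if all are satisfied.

1. values 5, 12, 8; u = 12 is not <= s = 8  ✗
2. w = q = 5, not all different  ✗
3. w=5, s=8, q=5; 2 of them equal 5, not exactly one  ✗
4. u = 12 > 11, so we need s ≤ 9; s = 8 ≤ 9  ✓
5. s = 8 is outside [2, 7]  ✗
6. s - q = 8 - 5 = 3  ✓

The assignment fails constraints 1, 2, 3, and 5.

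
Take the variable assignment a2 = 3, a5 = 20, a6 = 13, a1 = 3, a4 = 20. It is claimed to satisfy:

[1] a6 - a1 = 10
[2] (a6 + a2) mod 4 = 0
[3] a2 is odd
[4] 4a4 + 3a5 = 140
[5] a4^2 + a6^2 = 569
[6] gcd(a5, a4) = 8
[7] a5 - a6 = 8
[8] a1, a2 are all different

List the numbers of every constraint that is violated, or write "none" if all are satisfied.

No — constraints 6, 7, and 8 are not satisfied.

[1] a6 - a1 = 13 - 3 = 10 — OK.
[2] a6 + a2 = 16; 16 mod 4 = 0 — OK.
[3] a2 = 3 is odd — OK.
[4] 4a4 + 3a5 = 4(20) + 3(20) = 140 — OK.
[5] a4^2 + a6^2 = 20^2 + 13^2 = 400 + 169 = 569 — OK.
[6] gcd(20, 20) = 20, not 8 — violated.
[7] a5 - a6 = 20 - 13 = 7, not 8 — violated.
[8] a1 = a2 = 3, not all different — violated.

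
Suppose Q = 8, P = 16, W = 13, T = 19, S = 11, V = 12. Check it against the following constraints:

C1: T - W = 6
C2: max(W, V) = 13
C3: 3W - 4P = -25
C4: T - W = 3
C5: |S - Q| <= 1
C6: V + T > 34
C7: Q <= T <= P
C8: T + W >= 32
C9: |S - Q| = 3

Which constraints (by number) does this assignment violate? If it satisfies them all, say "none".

C1: T - W = 19 - 13 = 6 — holds.
C2: max(13, 12) = 13 — holds.
C3: 3W - 4P = 3(13) - 4(16) = -25 — holds.
C4: T - W = 19 - 13 = 6, not 3 — fails.
C5: |11 - 8| = 3; 3 > 1, exceeds bound 1 — fails.
C6: V + T = 12 + 19 = 31; 31 ≤ 34, bound 34 not met — fails.
C7: values 8, 19, 16; T = 19 is not <= P = 16 — fails.
C8: T + W = 19 + 13 = 32; 32 ≥ 32 — holds.
C9: |11 - 8| = 3 — holds.

Constraints 4, 5, 6, 7 do not hold.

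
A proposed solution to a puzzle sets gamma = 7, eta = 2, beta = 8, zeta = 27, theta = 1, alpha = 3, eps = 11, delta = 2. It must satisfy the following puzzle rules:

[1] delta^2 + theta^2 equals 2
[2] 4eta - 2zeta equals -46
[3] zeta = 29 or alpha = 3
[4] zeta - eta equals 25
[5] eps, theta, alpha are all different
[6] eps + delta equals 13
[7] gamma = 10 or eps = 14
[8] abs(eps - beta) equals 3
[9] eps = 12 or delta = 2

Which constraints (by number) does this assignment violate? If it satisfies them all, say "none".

No — constraints 1, 7 are not satisfied.

[1] delta^2 + theta^2 = 2^2 + 1^2 = 4 + 1 = 5, not 2  ✘
[2] 4eta - 2zeta = 4(2) - 2(27) = -46  ✔
[3] zeta = 27 ≠ 29, but alpha = 3 = 3 (second disjunct)  ✔
[4] zeta - eta = 27 - 2 = 25  ✔
[5] values 11, 1, 3 are pairwise distinct  ✔
[6] eps + delta = 11 + 2 = 13  ✔
[7] gamma = 7 ≠ 10 and eps = 11 ≠ 14; both disjuncts false  ✘
[8] abs(11 - 8) = 3  ✔
[9] eps = 11 ≠ 12, but delta = 2 = 2 (second disjunct)  ✔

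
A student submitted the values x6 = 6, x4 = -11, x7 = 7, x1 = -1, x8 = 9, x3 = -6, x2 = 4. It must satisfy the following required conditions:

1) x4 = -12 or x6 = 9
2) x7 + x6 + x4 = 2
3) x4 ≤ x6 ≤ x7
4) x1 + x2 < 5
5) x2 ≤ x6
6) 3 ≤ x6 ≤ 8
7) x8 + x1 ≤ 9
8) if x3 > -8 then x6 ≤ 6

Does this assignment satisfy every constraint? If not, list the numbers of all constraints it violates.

The assignment fails constraint 1.

1) x4 = -11 ≠ -12 and x6 = 6 ≠ 9; both disjuncts false  false
2) x7 + x6 + x4 = 7 + 6 + (-11) = 2  true
3) values -11 ≤ 6 ≤ 7  true
4) x1 + x2 = -1 + 4 = 3; 3 < 5  true
5) x2 = 4, x6 = 6; 4 ≤ 6  true
6) x6 = 6 lies in [3, 8]  true
7) x8 + x1 = 9 + (-1) = 8; 8 ≤ 9  true
8) x3 = -6 > -8, so we need x6 ≤ 6; x6 = 6 ≤ 6  true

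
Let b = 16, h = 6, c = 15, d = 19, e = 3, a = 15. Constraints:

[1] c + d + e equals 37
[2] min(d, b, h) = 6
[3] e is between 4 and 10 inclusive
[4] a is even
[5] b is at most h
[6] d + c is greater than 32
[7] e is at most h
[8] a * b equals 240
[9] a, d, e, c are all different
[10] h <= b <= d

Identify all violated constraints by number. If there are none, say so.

[1] c + d + e = 15 + 19 + 3 = 37  ✔
[2] min(19, 16, 6) = 6  ✔
[3] e = 3 is outside [4, 10]  ✘
[4] a = 15 is odd  ✘
[5] b = 16, h = 6; 16 > 6 (want ≤)  ✘
[6] d + c = 19 + 15 = 34; 34 > 32  ✔
[7] e = 3, h = 6; 3 ≤ 6  ✔
[8] a * b = 15 * 16 = 240  ✔
[9] a = c = 15, not all different  ✘
[10] values 6 <= 16 <= 19  ✔

No — constraints 3, 4, 5, and 9 are not satisfied.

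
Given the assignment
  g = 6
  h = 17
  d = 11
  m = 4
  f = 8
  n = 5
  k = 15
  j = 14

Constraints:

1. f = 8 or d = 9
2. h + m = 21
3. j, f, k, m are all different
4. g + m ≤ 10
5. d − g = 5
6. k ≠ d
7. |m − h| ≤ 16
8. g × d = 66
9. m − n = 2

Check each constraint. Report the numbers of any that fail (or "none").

1. f = 8 = 8 (first disjunct) — OK.
2. h + m = 17 + 4 = 21 — OK.
3. values 14, 8, 15, 4 are pairwise distinct — OK.
4. g + m = 6 + 4 = 10; 10 ≤ 10 — OK.
5. d − g = 11 − 6 = 5 — OK.
6. k = 15, d = 11; distinct — OK.
7. |4 − 17| = 13; 13 ≤ 16 — OK.
8. g × d = 6 × 11 = 66 — OK.
9. m − n = 4 − 5 = -1, not 2 — violated.

Constraint 9 is violated.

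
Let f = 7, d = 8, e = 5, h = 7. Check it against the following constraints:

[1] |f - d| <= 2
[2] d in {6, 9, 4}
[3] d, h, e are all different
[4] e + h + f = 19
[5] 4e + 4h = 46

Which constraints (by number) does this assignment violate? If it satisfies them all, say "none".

[1] |7 - 8| = 1; 1 ≤ 2  ✓
[2] d = 8 is not in {6, 9, 4}  ✗
[3] values 8, 7, 5 are pairwise distinct  ✓
[4] e + h + f = 5 + 7 + 7 = 19  ✓
[5] 4e + 4h = 4(5) + 4(7) = 48, not 46  ✗

The assignment fails constraints 2, 5.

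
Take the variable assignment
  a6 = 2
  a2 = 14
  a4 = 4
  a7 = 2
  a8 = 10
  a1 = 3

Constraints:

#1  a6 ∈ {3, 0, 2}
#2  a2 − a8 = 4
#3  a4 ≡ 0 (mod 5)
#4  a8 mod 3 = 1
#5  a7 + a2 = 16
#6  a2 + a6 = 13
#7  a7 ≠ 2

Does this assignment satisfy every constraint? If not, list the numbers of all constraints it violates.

#1 a6 = 2 is in {3, 0, 2} — holds.
#2 a2 − a8 = 14 − 10 = 4 — holds.
#3 4 mod 5 = 4, not 0 — fails.
#4 10 mod 3 = 1 — holds.
#5 a7 + a2 = 2 + 14 = 16 — holds.
#6 a2 + a6 = 14 + 2 = 16, not 13 — fails.
#7 a7 = 2, but 2 is required to differ — fails.

Constraints 3, 6, and 7 do not hold.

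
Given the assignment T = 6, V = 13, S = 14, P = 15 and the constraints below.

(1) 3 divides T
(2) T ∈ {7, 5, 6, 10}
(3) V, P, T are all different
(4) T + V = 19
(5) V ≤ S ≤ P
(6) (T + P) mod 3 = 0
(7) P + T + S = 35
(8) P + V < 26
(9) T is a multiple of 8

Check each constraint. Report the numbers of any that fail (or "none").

Constraints 8 and 9 are violated.

(1) 6 / 3 = 2, so 3 divides 6  true
(2) T = 6 is in {7, 5, 6, 10}  true
(3) values 13, 15, 6 are pairwise distinct  true
(4) T + V = 6 + 13 = 19  true
(5) values 13 ≤ 14 ≤ 15  true
(6) T + P = 21; 21 mod 3 = 0  true
(7) P + T + S = 15 + 6 + 14 = 35  true
(8) P + V = 15 + 13 = 28; 28 ≥ 26, bound 26 not met  false
(9) 6 = 8×0 + 6, so 8 does not divide 6  false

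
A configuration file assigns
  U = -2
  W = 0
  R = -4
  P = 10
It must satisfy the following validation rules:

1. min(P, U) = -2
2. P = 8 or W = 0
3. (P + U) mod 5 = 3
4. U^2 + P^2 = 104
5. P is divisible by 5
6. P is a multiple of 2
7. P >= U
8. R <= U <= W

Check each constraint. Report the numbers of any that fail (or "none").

No violations.

1. min(10, -2) = -2  ✓
2. P = 10 ≠ 8, but W = 0 = 0 (second disjunct)  ✓
3. P + U = 8; 8 mod 5 = 3  ✓
4. U^2 + P^2 = (-2)^2 + 10^2 = 4 + 100 = 104  ✓
5. 10 / 5 = 2, so 5 divides 10  ✓
6. 10 / 2 = 5, so 2 divides 10  ✓
7. P = 10, U = -2; 10 ≥ -2  ✓
8. values -4 <= -2 <= 0  ✓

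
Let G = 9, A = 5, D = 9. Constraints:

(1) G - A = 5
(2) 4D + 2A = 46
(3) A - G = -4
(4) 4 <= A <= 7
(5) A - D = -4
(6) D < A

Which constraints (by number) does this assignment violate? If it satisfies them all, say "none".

Violated: 1, 6.

(1) G - A = 9 - 5 = 4, not 5  no
(2) 4D + 2A = 4(9) + 2(5) = 46  yes
(3) A - G = 5 - 9 = -4  yes
(4) A = 5 lies in [4, 7]  yes
(5) A - D = 5 - 9 = -4  yes
(6) D = 9, A = 5; 9 ≥ 5 (want <)  no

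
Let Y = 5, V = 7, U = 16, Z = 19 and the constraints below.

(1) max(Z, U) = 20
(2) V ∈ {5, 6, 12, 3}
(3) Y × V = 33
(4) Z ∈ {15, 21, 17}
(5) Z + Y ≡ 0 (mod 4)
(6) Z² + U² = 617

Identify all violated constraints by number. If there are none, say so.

Constraints 1, 2, 3, 4 are violated.

(1) max(19, 16) = 19, not 20  no
(2) V = 7 is not in {5, 6, 12, 3}  no
(3) Y × V = 5 × 7 = 35, not 33  no
(4) Z = 19 is not in {15, 21, 17}  no
(5) Z + Y = 24; 24 mod 4 = 0  yes
(6) Z² + U² = 19² + 16² = 361 + 256 = 617  yes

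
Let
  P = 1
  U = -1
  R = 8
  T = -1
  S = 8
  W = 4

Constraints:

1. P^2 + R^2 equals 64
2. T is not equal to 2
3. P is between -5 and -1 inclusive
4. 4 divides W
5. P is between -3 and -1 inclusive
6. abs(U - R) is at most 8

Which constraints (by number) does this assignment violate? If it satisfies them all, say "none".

1. P^2 + R^2 = 1^2 + 8^2 = 1 + 64 = 65, not 64  no
2. T = -1, and -1 ≠ 2  yes
3. P = 1 is outside [-5, -1]  no
4. 4 / 4 = 1, so 4 divides 4  yes
5. P = 1 is outside [-3, -1]  no
6. abs(-1 - 8) = 9; 9 > 8, exceeds bound 8  no

The assignment fails constraints 1, 3, 5, 6.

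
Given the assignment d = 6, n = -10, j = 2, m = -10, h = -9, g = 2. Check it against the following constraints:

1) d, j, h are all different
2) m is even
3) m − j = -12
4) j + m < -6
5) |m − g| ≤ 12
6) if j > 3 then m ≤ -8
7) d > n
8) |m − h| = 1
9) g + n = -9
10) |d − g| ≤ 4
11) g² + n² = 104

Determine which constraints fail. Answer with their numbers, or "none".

Violated: 9.

1) values 6, 2, -9 are pairwise distinct  ✓
2) m = -10 is even  ✓
3) m − j = -10 − 2 = -12  ✓
4) j + m = 2 + (-10) = -8; -8 < -6  ✓
5) |-10 − 2| = 12; 12 ≤ 12  ✓
6) j = 2, not > 3; antecedent false, conditional vacuously true  ✓
7) d = 6, n = -10; 6 > -10  ✓
8) |-10 − (-9)| = 1  ✓
9) g + n = 2 + (-10) = -8, not -9  ✗
10) |6 − 2| = 4; 4 ≤ 4  ✓
11) g² + n² = 2² + (-10)² = 4 + 100 = 104  ✓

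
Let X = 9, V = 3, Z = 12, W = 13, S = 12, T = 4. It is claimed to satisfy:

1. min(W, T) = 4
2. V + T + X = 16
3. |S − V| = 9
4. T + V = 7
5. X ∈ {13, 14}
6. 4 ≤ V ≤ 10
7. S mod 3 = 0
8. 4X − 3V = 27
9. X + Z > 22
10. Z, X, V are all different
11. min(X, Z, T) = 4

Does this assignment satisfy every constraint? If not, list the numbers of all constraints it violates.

Constraints 5, 6, 9 are violated.

1. min(13, 4) = 4  ✔
2. V + T + X = 3 + 4 + 9 = 16  ✔
3. |12 − 3| = 9  ✔
4. T + V = 4 + 3 = 7  ✔
5. X = 9 is not in {13, 14}  ✘
6. V = 3 is outside [4, 10]  ✘
7. 12 mod 3 = 0  ✔
8. 4X − 3V = 4(9) − 3(3) = 27  ✔
9. X + Z = 9 + 12 = 21; 21 ≤ 22, bound 22 not met  ✘
10. values 12, 9, 3 are pairwise distinct  ✔
11. min(9, 12, 4) = 4  ✔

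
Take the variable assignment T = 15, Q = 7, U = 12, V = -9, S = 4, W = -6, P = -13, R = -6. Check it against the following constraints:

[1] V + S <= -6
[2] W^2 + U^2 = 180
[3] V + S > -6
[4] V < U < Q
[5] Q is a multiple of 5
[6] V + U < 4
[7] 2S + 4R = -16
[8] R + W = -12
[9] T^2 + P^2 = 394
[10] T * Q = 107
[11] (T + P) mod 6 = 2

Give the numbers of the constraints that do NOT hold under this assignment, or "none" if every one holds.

Constraints 1, 4, 5, 10 do not hold.

[1] V + S = -9 + 4 = -5; -5 > -6, bound -6 not met — violated.
[2] W^2 + U^2 = (-6)^2 + 12^2 = 36 + 144 = 180 — OK.
[3] V + S = -9 + 4 = -5; -5 > -6 — OK.
[4] values -9, 12, 7; U = 12 is not < Q = 7 — violated.
[5] 7 = 5*1 + 2, so 5 does not divide 7 — violated.
[6] V + U = -9 + 12 = 3; 3 < 4 — OK.
[7] 2S + 4R = 2(4) + 4(-6) = -16 — OK.
[8] R + W = -6 + (-6) = -12 — OK.
[9] T^2 + P^2 = 15^2 + (-13)^2 = 225 + 169 = 394 — OK.
[10] T * Q = 15 * 7 = 105, not 107 — violated.
[11] T + P = 2; 2 mod 6 = 2 — OK.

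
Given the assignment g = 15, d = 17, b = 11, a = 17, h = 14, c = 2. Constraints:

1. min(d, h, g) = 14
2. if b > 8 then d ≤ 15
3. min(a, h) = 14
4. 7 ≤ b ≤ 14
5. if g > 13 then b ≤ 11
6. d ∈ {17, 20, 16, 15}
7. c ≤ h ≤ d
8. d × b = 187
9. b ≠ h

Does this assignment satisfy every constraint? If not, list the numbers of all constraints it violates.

1. min(17, 14, 15) = 14 — OK.
2. b = 11 > 8, so we need d ≤ 15; but d = 17 > 15 — violated.
3. min(17, 14) = 14 — OK.
4. b = 11 lies in [7, 14] — OK.
5. g = 15 > 13, so we need b ≤ 11; b = 11 ≤ 11 — OK.
6. d = 17 is in {17, 20, 16, 15} — OK.
7. values 2 ≤ 14 ≤ 17 — OK.
8. d × b = 17 × 11 = 187 — OK.
9. b = 11, h = 14; distinct — OK.

The assignment fails constraint 2.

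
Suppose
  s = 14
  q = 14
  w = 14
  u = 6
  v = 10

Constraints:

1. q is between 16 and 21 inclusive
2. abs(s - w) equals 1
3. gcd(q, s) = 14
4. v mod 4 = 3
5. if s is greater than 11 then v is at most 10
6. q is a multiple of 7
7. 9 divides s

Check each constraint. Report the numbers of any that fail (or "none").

1. q = 14 is outside [16, 21]  FAIL
2. abs(14 - 14) = 0, not 1  FAIL
3. gcd(14, 14) = 14  OK
4. 10 mod 4 = 2, not 3  FAIL
5. s = 14 > 11, so we need v ≤ 10; v = 10 ≤ 10  OK
6. 14 / 7 = 2, so 7 divides 14  OK
7. 14 = 9*1 + 5, so 9 does not divide 14  FAIL

Constraints 1, 2, 4, and 7 are violated.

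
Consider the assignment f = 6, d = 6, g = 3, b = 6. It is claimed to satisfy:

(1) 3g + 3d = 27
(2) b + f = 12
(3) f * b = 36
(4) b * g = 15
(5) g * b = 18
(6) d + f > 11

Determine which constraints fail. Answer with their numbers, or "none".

(1) 3g + 3d = 3(3) + 3(6) = 27  OK
(2) b + f = 6 + 6 = 12  OK
(3) f * b = 6 * 6 = 36  OK
(4) b * g = 6 * 3 = 18, not 15  FAIL
(5) g * b = 3 * 6 = 18  OK
(6) d + f = 6 + 6 = 12; 12 > 11  OK

Constraint 4 does not hold.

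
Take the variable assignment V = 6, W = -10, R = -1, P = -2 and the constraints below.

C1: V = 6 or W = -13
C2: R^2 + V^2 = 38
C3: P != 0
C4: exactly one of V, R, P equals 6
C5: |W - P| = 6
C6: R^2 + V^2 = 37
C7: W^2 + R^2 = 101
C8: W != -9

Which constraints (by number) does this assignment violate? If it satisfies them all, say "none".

C1: V = 6 = 6 (first disjunct)  ✔
C2: R^2 + V^2 = (-1)^2 + 6^2 = 1 + 36 = 37, not 38  ✘
C3: P = -2, and -2 ≠ 0  ✔
C4: V=6, R=-1, P=-2; 1 of them equals 6  ✔
C5: |-10 - (-2)| = 8, not 6  ✘
C6: R^2 + V^2 = (-1)^2 + 6^2 = 1 + 36 = 37  ✔
C7: W^2 + R^2 = (-10)^2 + (-1)^2 = 100 + 1 = 101  ✔
C8: W = -10, and -10 ≠ -9  ✔

Constraints 2, 5 are violated.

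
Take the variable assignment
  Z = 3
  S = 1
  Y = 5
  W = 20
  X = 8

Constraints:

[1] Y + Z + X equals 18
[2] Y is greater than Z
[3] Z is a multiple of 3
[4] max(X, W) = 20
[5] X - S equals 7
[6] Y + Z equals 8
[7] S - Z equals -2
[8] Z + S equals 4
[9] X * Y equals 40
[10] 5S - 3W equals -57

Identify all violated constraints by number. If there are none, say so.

[1] Y + Z + X = 5 + 3 + 8 = 16, not 18  no
[2] Y = 5, Z = 3; 5 > 3  yes
[3] 3 / 3 = 1, so 3 divides 3  yes
[4] max(8, 20) = 20  yes
[5] X - S = 8 - 1 = 7  yes
[6] Y + Z = 5 + 3 = 8  yes
[7] S - Z = 1 - 3 = -2  yes
[8] Z + S = 3 + 1 = 4  yes
[9] X * Y = 8 * 5 = 40  yes
[10] 5S - 3W = 5(1) - 3(20) = -55, not -57  no

Constraints 1, 10 are violated.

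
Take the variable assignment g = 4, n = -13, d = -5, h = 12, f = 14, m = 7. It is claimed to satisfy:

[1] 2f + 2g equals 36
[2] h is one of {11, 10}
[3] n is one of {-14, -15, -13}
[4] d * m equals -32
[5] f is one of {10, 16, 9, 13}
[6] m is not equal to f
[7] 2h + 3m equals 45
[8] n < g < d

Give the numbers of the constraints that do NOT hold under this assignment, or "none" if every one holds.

[1] 2f + 2g = 2(14) + 2(4) = 36 — OK.
[2] h = 12 is not in {11, 10} — violated.
[3] n = -13 is in {-14, -15, -13} — OK.
[4] d * m = -5 * 7 = -35, not -32 — violated.
[5] f = 14 is not in {10, 16, 9, 13} — violated.
[6] m = 7, f = 14; distinct — OK.
[7] 2h + 3m = 2(12) + 3(7) = 45 — OK.
[8] values -13, 4, -5; g = 4 is not < d = -5 — violated.

Constraints 2, 4, 5, and 8 are violated.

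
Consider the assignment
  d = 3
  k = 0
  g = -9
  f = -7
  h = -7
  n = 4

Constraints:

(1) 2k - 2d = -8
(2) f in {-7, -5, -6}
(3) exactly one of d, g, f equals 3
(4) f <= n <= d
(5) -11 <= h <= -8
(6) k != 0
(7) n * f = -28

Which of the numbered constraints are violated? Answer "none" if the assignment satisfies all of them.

Constraints 1, 4, 5, 6 do not hold.

(1) 2k - 2d = 2(0) - 2(3) = -6, not -8  false
(2) f = -7 is in {-7, -5, -6}  true
(3) d=3, g=-9, f=-7; 1 of them equals 3  true
(4) values -7, 4, 3; n = 4 is not <= d = 3  false
(5) h = -7 is outside [-11, -8]  false
(6) k = 0, but 0 is required to differ  false
(7) n * f = 4 * (-7) = -28  true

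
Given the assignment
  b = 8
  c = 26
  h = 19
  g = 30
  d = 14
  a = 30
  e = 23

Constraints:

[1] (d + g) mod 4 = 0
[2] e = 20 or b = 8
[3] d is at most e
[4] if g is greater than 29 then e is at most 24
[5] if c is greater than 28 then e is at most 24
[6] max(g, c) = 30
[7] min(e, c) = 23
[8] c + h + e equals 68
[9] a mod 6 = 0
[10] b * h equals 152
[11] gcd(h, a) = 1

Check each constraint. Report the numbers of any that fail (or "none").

No violations.

[1] d + g = 44; 44 mod 4 = 0  ✔
[2] e = 23 ≠ 20, but b = 8 = 8 (second disjunct)  ✔
[3] d = 14, e = 23; 14 ≤ 23  ✔
[4] g = 30 > 29, so we need e ≤ 24; e = 23 ≤ 24  ✔
[5] c = 26, not > 28; antecedent false, conditional vacuously true  ✔
[6] max(30, 26) = 30  ✔
[7] min(23, 26) = 23  ✔
[8] c + h + e = 26 + 19 + 23 = 68  ✔
[9] 30 mod 6 = 0  ✔
[10] b * h = 8 * 19 = 152  ✔
[11] gcd(19, 30) = 1  ✔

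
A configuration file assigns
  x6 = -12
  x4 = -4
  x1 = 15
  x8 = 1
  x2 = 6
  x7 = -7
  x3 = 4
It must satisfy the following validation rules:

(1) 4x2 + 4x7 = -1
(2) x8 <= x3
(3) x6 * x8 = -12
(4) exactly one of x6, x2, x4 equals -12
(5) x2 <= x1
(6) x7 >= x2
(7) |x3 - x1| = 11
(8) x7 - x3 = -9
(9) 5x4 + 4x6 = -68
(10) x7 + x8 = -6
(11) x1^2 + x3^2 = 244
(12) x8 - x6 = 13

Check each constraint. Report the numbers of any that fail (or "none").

The assignment fails constraints 1, 6, 8, and 11.

(1) 4x2 + 4x7 = 4(6) + 4(-7) = -4, not -1 — violated.
(2) x8 = 1, x3 = 4; 1 ≤ 4 — OK.
(3) x6 * x8 = -12 * 1 = -12 — OK.
(4) x6=-12, x2=6, x4=-4; 1 of them equals -12 — OK.
(5) x2 = 6, x1 = 15; 6 ≤ 15 — OK.
(6) x7 = -7, x2 = 6; -7 < 6 (want ≥) — violated.
(7) |4 - 15| = 11 — OK.
(8) x7 - x3 = -7 - 4 = -11, not -9 — violated.
(9) 5x4 + 4x6 = 5(-4) + 4(-12) = -68 — OK.
(10) x7 + x8 = -7 + 1 = -6 — OK.
(11) x1^2 + x3^2 = 15^2 + 4^2 = 225 + 16 = 241, not 244 — violated.
(12) x8 - x6 = 1 - (-12) = 13 — OK.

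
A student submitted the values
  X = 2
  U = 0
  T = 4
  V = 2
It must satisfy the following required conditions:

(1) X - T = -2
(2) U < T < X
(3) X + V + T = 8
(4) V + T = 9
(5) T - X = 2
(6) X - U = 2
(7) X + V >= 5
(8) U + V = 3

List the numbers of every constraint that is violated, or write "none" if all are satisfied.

Constraints 2, 4, 7, and 8 are violated.

(1) X - T = 2 - 4 = -2 — satisfied.
(2) values 0, 4, 2; T = 4 is not < X = 2 — violated.
(3) X + V + T = 2 + 2 + 4 = 8 — satisfied.
(4) V + T = 2 + 4 = 6, not 9 — violated.
(5) T - X = 4 - 2 = 2 — satisfied.
(6) X - U = 2 - 0 = 2 — satisfied.
(7) X + V = 2 + 2 = 4; 4 < 5, bound 5 not met — violated.
(8) U + V = 0 + 2 = 2, not 3 — violated.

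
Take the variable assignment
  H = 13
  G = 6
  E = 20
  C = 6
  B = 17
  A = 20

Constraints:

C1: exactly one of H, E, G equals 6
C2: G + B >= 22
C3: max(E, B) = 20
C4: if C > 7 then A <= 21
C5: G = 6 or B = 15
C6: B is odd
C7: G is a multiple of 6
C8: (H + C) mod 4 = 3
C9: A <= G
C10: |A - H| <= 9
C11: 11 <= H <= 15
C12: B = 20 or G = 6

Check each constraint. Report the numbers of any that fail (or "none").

No — constraint 9 is not satisfied.

C1: H=13, E=20, G=6; 1 of them equals 6 — OK.
C2: G + B = 6 + 17 = 23; 23 ≥ 22 — OK.
C3: max(20, 17) = 20 — OK.
C4: C = 6, not > 7; antecedent false, conditional vacuously true — OK.
C5: G = 6 = 6 (first disjunct) — OK.
C6: B = 17 is odd — OK.
C7: 6 / 6 = 1, so 6 divides 6 — OK.
C8: H + C = 19; 19 mod 4 = 3 — OK.
C9: A = 20, G = 6; 20 > 6 (want ≤) — violated.
C10: |20 - 13| = 7; 7 ≤ 9 — OK.
C11: H = 13 lies in [11, 15] — OK.
C12: B = 17 ≠ 20, but G = 6 = 6 (second disjunct) — OK.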